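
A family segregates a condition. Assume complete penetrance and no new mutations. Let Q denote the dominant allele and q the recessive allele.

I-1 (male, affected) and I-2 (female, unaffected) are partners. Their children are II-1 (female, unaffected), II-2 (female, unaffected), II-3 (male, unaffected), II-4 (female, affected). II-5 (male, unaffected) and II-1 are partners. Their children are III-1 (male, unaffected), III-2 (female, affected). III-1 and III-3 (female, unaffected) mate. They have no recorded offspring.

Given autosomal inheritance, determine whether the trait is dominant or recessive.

recessive

II-5 and II-1 are both unaffected yet have an affected child III-2. Under dominance, an affected child requires at least one affected parent, so the trait cannot be dominant.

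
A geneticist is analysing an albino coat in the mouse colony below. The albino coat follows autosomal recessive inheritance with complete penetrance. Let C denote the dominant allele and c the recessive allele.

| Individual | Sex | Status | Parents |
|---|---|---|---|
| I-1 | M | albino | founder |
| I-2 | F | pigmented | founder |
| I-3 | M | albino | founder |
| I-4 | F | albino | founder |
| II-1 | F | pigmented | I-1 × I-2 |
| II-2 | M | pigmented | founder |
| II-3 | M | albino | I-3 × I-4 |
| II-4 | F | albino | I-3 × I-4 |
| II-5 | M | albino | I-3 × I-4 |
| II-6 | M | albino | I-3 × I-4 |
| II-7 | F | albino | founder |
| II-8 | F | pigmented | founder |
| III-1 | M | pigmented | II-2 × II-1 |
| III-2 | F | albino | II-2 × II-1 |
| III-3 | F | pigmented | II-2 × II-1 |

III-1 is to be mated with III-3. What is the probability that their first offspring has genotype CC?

II-2 is pigmented so carries C and passed c to III-2 (cc), so II-2 is Cc.
II-1 is pigmented so carries C and received c from I-1 (cc), so II-1 is Cc.
III-1 is a pigmented offspring of II-2 (Cc) × II-1 (Cc), whose cross gives 1/4 CC : 1/2 Cc : 1/4 cc; conditioning on being pigmented, III-1 is CC with probability 1/3, Cc with probability 2/3.
III-3 is a pigmented offspring of II-2 (Cc) × II-1 (Cc), whose cross gives 1/4 CC : 1/2 Cc : 1/4 cc; conditioning on being pigmented, III-3 is CC with probability 1/3, Cc with probability 2/3.
Summing over parental genotype combinations, P(offspring has genotype CC) = 1/9·1 + 2/9·1/2 + 2/9·1/2 + 4/9·1/4 = 4/9.

4/9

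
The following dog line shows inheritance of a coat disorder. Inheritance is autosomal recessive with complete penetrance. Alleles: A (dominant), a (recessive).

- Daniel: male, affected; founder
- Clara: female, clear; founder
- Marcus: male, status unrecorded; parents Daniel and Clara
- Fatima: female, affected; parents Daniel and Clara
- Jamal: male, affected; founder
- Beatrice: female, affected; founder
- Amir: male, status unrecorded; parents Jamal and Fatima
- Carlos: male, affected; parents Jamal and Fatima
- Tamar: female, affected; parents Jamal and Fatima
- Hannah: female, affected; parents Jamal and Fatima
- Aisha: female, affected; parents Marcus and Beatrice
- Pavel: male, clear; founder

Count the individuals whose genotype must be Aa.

Obligate heterozygotes: Clara is clear so carries A and passed a to Fatima (aa), so Clara is Aa.
Every other individual is either homozygous by phenotype or has at least one consistent homozygous assignment, so the count is 1.

1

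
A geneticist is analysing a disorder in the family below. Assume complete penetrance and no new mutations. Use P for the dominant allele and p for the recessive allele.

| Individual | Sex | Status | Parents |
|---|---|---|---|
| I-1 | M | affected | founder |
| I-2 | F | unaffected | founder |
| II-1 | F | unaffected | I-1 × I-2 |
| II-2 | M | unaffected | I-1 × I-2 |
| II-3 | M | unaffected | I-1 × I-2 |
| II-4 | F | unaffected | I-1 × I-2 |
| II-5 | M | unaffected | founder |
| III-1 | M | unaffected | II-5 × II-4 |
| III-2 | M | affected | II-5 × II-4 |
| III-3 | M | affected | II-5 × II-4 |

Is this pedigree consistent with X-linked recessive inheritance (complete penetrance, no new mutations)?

Yes

A consistent assignment under X-linked recessive exists: I-1 X^p Y, I-2 X^P X^P, II-1 X^P X^p, II-2 X^P Y, II-3 X^P Y, II-4 X^P X^p, II-5 X^P Y, III-1 X^P Y, III-2 X^p Y, III-3 X^p Y.
In this assignment every recorded phenotype matches its genotype and every non-founder's genotype is obtainable from its parents' genotypes, so the pedigree is consistent.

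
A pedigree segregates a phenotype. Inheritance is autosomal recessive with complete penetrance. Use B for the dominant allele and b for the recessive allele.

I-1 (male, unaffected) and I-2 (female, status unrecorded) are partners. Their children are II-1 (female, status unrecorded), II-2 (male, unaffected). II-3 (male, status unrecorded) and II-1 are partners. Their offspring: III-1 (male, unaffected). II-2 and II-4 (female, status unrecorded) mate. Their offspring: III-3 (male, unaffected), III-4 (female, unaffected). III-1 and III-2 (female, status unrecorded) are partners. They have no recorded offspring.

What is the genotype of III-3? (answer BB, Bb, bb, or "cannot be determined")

cannot be determined

III-3's phenotype allows BB or Bb, and no parent or child forces a single allele at both positions; consistent genotype assignments exist with III-3 as BB or Bb.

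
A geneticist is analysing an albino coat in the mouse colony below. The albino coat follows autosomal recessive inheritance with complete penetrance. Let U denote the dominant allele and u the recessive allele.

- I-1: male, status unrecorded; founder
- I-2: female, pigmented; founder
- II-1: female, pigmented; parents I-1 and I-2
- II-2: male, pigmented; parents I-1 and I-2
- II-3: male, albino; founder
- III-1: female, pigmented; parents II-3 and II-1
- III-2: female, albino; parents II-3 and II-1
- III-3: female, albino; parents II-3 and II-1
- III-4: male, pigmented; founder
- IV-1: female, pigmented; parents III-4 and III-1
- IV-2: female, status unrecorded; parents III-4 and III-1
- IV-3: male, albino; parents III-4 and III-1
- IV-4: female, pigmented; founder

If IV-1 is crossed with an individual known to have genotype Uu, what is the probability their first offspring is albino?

III-4 is pigmented so carries U and passed u to IV-3 (uu), so III-4 is Uu.
III-1 is pigmented so carries U and received u from II-3 (uu), so III-1 is Uu.
IV-1 is a pigmented offspring of III-4 (Uu) × III-1 (Uu), whose cross gives 1/4 UU : 1/2 Uu : 1/4 uu; conditioning on being pigmented, IV-1 is UU with probability 1/3, Uu with probability 2/3.
Summing over parental genotype combinations, P(offspring is albino) = 2/3·1/4 = 1/6.

1/6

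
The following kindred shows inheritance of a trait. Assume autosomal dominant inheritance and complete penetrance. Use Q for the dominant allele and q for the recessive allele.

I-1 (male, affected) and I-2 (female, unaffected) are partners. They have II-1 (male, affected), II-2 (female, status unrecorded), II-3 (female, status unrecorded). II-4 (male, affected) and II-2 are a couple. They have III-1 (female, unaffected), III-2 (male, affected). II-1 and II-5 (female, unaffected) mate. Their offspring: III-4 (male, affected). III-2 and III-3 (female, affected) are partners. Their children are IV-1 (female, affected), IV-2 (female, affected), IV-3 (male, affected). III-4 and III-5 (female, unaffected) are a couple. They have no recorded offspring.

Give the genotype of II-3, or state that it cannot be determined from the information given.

cannot be determined

II-3's phenotype is unrecorded, and no parent or child forces a single allele at both positions; consistent genotype assignments exist with II-3 as Qq or qq.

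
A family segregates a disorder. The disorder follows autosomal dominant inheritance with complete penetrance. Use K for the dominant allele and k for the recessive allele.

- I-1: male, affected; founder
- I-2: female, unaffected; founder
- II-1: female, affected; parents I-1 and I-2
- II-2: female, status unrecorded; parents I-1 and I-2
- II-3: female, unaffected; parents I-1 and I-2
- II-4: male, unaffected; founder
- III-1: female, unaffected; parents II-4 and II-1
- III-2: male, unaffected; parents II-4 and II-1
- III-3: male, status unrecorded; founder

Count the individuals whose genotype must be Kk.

Obligate heterozygotes: I-1 is affected so carries K and passed k to II-3 (kk), so I-1 is Kk; II-1 is affected so carries K and received k from I-2 (kk), so II-1 is Kk.
Every other individual is either homozygous by phenotype or has at least one consistent homozygous assignment, so the count is 2.

2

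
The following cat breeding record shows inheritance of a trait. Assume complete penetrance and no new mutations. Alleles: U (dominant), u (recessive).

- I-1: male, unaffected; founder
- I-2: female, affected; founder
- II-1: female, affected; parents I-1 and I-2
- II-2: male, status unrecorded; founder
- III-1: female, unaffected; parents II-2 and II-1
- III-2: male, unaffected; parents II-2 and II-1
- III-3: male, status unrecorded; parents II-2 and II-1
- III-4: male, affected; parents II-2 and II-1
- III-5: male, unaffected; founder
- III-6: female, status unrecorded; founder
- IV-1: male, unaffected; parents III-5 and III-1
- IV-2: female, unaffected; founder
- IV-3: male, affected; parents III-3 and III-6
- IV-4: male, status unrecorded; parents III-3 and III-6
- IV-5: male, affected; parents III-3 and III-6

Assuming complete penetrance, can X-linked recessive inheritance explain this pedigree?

No

Under X-linked recessive, II-1 (affected, female) cannot arise from I-1 (unaffected) × I-2 (affected).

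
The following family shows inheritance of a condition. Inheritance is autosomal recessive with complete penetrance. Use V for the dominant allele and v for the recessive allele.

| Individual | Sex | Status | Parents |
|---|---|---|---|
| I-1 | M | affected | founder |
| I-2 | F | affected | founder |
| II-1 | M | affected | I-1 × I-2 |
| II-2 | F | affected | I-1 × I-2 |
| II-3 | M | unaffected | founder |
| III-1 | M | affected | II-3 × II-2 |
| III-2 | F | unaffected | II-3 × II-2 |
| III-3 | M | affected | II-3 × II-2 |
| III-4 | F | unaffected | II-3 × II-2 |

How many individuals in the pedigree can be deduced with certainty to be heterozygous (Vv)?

Obligate heterozygotes: II-3 is unaffected so carries V and passed v to III-1 (vv), so II-3 is Vv; III-2 is unaffected so carries V and received v from II-2 (vv), so III-2 is Vv; III-4 is unaffected so carries V and received v from II-2 (vv), so III-4 is Vv.
Every other individual is either homozygous by phenotype or has at least one consistent homozygous assignment, so the count is 3.

3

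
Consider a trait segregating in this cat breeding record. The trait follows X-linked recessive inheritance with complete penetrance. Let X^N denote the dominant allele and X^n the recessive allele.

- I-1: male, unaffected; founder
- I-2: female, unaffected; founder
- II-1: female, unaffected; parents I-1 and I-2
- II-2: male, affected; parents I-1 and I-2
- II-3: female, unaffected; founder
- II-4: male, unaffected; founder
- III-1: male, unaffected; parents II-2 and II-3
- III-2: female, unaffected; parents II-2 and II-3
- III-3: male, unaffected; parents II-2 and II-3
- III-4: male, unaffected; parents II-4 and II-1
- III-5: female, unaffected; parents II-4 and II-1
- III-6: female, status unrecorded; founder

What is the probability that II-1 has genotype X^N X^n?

I-1 is unaffected, so I-1 is X^N Y.
I-2 is unaffected so carries N and passed n to II-2 (X^n Y), so I-2 is X^N X^n.
Their cross gives offspring ratios 1/2 X^N X^N : 1/2 X^N X^n. Conditioning on II-1 being unaffected, P(X^N X^n) = 1/2 / 1 = 1/2 before taking II-1's own offspring into account.
II-4 is unaffected, so II-4 is X^N Y.
Now use II-1's offspring. Probability of each recorded status — unaffected son III-4: 1/2 if II-1 is X^N X^n, 1 if X^N X^N. (III-5: equally likely either way, so uninformative.)
Bayes: P(X^N X^n) = 1/2·1/2 / (1/2·1/2 + 1/2·1) = 1/3.

1/3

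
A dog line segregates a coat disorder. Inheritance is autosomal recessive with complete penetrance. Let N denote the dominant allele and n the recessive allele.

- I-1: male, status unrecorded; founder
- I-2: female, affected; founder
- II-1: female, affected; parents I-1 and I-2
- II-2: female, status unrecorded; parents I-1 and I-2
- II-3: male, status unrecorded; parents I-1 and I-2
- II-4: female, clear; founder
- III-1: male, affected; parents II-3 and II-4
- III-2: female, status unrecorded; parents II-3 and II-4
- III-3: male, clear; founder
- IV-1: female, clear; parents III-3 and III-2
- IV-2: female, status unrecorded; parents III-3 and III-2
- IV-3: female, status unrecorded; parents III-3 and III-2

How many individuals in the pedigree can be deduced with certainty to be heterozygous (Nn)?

1

Obligate heterozygotes: II-4 is clear so carries N and passed n to III-1 (nn), so II-4 is Nn.
Every other individual is either homozygous by phenotype or has at least one consistent homozygous assignment, so the count is 1.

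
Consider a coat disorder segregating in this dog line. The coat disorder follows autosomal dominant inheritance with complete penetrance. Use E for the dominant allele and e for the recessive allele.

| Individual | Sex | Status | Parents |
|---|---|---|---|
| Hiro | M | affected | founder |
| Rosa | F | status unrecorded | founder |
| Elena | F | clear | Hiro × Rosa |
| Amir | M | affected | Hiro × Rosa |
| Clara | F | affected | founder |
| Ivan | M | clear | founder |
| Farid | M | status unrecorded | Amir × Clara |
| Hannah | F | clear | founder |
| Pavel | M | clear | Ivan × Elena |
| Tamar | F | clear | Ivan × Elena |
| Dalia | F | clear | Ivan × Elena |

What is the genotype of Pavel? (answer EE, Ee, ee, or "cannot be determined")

Pavel is clear, so Pavel is ee.

ee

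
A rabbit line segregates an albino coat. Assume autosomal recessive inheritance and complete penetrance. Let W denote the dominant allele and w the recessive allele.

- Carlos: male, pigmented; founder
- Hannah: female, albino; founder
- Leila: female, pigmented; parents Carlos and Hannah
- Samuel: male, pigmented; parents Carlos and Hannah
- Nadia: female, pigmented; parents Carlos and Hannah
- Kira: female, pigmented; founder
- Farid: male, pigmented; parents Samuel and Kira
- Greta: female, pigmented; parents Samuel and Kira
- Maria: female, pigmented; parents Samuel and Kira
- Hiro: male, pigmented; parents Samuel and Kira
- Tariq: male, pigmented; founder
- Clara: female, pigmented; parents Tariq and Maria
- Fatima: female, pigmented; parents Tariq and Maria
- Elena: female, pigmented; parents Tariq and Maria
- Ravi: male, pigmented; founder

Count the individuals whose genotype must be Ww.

3

Obligate heterozygotes: Leila is pigmented so carries W and received w from Hannah (ww), so Leila is Ww; Samuel is pigmented so carries W and received w from Hannah (ww), so Samuel is Ww; Nadia is pigmented so carries W and received w from Hannah (ww), so Nadia is Ww.
Every other individual is either homozygous by phenotype or has at least one consistent homozygous assignment, so the count is 3.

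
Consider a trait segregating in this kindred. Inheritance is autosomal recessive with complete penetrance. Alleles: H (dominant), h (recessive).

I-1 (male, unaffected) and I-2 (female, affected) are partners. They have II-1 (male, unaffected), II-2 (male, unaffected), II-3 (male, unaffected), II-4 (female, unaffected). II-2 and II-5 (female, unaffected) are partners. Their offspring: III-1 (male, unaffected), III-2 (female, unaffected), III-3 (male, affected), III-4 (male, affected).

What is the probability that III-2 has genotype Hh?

2/3

II-2 is unaffected so carries H and received h from I-2 (hh), so II-2 is Hh.
II-5 is unaffected so carries H and passed h to III-3 (hh), so II-5 is Hh.
Their cross gives offspring ratios 1/4 HH : 1/2 Hh : 1/4 hh. Conditioning on III-2 being unaffected, P(Hh) = 1/2 / 3/4 = 2/3.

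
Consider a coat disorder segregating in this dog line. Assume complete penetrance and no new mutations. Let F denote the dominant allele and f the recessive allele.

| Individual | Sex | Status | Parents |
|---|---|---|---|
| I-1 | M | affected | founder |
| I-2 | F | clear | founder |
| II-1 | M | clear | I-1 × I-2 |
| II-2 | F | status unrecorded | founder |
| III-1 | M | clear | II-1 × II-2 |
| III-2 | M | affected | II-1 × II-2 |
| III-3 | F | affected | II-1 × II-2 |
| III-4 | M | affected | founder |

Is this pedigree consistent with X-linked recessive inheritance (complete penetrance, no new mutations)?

No

Under X-linked recessive, III-3 (affected, female) cannot arise from II-1 (clear) × II-2 (unrecorded).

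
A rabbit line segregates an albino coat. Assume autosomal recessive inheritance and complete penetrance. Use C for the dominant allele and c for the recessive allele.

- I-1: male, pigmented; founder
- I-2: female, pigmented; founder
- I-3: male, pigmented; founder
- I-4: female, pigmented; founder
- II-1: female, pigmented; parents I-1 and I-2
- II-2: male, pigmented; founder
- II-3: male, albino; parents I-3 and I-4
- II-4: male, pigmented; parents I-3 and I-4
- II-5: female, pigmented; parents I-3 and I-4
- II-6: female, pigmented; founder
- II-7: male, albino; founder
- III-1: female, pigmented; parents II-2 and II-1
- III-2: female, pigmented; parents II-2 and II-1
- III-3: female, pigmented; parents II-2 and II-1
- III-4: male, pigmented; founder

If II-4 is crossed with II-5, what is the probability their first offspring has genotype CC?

I-3 is pigmented so carries C and passed c to II-3 (cc), so I-3 is Cc.
I-4 is pigmented so carries C and passed c to II-3 (cc), so I-4 is Cc.
II-4 is a pigmented offspring of I-3 (Cc) × I-4 (Cc), whose cross gives 1/4 CC : 1/2 Cc : 1/4 cc; conditioning on being pigmented, II-4 is CC with probability 1/3, Cc with probability 2/3.
II-5 is a pigmented offspring of I-3 (Cc) × I-4 (Cc), whose cross gives 1/4 CC : 1/2 Cc : 1/4 cc; conditioning on being pigmented, II-5 is CC with probability 1/3, Cc with probability 2/3.
Summing over parental genotype combinations, P(offspring has genotype CC) = 1/9·1 + 2/9·1/2 + 2/9·1/2 + 4/9·1/4 = 4/9.

4/9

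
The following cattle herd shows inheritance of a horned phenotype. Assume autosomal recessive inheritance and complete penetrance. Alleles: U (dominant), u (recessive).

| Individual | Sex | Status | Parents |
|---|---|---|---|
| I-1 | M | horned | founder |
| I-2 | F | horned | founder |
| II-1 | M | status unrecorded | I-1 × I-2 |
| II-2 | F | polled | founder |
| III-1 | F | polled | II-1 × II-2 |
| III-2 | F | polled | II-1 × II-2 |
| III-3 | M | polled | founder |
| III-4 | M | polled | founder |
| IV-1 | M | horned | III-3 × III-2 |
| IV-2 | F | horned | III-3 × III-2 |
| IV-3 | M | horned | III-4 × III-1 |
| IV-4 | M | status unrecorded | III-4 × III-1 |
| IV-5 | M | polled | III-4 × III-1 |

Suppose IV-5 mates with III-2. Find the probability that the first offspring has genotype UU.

1/3

III-4 is polled so carries U and passed u to IV-3 (uu), so III-4 is Uu.
III-1 is polled so carries U and received u from II-1 (uu), so III-1 is Uu.
IV-5 is a polled offspring of III-4 (Uu) × III-1 (Uu), whose cross gives 1/4 UU : 1/2 Uu : 1/4 uu; conditioning on being polled, IV-5 is UU with probability 1/3, Uu with probability 2/3.
III-2 is polled so carries U and received u from II-1 (uu), so III-2 is Uu.
Summing over parental genotype combinations, P(offspring has genotype UU) = 1/3·1/2 + 2/3·1/4 = 1/3.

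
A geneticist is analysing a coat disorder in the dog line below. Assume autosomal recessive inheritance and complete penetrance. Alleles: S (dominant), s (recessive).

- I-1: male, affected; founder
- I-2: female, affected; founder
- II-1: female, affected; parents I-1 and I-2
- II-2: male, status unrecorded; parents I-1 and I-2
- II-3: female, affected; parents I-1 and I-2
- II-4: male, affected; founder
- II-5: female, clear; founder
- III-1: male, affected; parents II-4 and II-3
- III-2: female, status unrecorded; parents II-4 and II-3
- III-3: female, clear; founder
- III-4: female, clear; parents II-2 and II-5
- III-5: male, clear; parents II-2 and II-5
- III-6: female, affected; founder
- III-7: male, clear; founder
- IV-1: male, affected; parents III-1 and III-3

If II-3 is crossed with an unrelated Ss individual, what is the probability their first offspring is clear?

II-3 is affected, so II-3 is ss.
The cross gives 1/2 Ss : 1/2 ss, so P(offspring is clear) = 1/2.

1/2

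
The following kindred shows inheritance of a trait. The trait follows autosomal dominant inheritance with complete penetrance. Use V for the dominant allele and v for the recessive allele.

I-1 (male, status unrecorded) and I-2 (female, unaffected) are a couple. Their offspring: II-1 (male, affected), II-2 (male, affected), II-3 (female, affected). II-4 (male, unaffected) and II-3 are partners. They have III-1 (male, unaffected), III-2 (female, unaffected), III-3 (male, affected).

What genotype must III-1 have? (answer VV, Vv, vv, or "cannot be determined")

III-1 is unaffected, so III-1 is vv.

vv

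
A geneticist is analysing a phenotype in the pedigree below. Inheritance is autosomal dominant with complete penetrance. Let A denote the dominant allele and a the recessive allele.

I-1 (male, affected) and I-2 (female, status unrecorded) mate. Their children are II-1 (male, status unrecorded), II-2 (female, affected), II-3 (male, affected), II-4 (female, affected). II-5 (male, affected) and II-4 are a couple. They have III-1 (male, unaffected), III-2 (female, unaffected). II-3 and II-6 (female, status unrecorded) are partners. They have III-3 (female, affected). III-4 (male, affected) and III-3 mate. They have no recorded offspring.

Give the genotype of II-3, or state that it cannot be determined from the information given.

II-3's phenotype allows AA or Aa, and no parent or child forces a single allele at both positions; consistent genotype assignments exist with II-3 as AA or Aa.

cannot be determined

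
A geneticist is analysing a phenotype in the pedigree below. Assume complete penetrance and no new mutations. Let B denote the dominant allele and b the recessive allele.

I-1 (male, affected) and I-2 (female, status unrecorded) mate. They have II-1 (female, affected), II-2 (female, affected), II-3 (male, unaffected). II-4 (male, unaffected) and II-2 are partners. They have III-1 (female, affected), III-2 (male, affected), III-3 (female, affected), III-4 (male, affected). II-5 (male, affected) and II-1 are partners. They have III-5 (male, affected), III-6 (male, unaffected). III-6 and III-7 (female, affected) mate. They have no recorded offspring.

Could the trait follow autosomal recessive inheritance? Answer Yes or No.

Under autosomal recessive, III-6 (unaffected, male) cannot arise from II-5 (affected) × II-1 (affected).

No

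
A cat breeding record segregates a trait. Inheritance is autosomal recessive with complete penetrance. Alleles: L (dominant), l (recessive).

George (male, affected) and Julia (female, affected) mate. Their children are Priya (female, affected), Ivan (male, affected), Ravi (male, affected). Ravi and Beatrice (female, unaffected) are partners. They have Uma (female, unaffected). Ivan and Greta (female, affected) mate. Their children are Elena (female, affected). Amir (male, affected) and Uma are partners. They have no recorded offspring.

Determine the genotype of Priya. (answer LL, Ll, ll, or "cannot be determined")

Priya is affected, so Priya is ll.

ll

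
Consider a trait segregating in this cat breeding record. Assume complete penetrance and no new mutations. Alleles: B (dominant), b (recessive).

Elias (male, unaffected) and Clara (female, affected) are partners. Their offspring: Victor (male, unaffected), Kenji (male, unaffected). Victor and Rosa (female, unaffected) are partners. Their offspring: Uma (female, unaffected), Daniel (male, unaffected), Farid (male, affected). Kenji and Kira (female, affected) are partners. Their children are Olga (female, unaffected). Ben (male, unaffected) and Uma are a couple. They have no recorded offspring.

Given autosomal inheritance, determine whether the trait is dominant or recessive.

Victor and Rosa are both unaffected yet have an affected child Farid. Under dominance, an affected child requires at least one affected parent, so the trait cannot be dominant.

recessive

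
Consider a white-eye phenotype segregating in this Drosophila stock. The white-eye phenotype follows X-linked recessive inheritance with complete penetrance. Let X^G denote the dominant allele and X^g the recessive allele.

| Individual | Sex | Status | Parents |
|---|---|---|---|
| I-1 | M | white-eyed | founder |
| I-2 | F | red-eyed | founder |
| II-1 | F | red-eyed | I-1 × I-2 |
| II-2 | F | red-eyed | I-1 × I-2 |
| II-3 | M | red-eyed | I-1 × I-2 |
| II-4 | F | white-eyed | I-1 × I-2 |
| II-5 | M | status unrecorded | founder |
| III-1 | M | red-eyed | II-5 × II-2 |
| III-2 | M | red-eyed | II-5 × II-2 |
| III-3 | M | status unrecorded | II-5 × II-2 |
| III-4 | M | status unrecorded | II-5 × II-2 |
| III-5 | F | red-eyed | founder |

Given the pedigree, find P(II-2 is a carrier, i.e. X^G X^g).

II-2 is red-eyed so carries G and received g from I-1 (X^g Y), so II-2 is X^G X^g, giving P(X^G X^g) = 1.

1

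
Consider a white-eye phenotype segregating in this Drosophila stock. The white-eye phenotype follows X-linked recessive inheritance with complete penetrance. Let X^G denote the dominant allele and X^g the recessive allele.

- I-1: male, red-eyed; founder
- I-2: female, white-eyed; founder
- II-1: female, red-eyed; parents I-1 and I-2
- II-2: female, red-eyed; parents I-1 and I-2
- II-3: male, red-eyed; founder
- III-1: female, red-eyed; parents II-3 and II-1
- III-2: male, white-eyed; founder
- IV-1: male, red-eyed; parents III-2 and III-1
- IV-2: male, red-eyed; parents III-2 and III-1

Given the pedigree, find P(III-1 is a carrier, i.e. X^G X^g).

II-3 is red-eyed, so II-3 is X^G Y.
II-1 is red-eyed so carries G and received g from I-2 (X^g X^g), so II-1 is X^G X^g.
Their cross gives offspring ratios 1/2 X^G X^G : 1/2 X^G X^g. Conditioning on III-1 being red-eyed, P(X^G X^g) = 1/2 / 1 = 1/2 before taking III-1's own offspring into account.
III-2 is white-eyed, so III-2 is X^g Y.
Now use III-1's offspring. Probability of each recorded status — red-eyed son IV-1: 1/2 if III-1 is X^G X^g, 1 if X^G X^G; red-eyed son IV-2: 1/2 if III-1 is X^G X^g, 1 if X^G X^G.
Bayes: P(X^G X^g) = 1/2·1/4 / (1/2·1/4 + 1/2·1) = 1/5.

1/5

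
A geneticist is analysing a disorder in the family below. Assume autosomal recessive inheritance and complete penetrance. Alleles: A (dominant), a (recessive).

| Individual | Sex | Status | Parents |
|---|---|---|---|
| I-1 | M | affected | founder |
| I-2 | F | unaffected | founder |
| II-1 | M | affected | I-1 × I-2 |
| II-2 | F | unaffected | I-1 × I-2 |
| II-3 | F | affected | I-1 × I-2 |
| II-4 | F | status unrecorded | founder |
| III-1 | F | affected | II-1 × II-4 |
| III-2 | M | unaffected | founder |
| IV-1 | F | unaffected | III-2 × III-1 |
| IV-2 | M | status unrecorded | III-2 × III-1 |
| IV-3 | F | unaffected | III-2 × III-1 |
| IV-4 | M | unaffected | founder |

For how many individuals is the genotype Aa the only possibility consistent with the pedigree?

Obligate heterozygotes: I-2 is unaffected so carries A and passed a to II-1 (aa), so I-2 is Aa; II-2 is unaffected so carries A and received a from I-1 (aa), so II-2 is Aa; IV-1 is unaffected so carries A and received a from III-1 (aa), so IV-1 is Aa; IV-3 is unaffected so carries A and received a from III-1 (aa), so IV-3 is Aa.
Every other individual is either homozygous by phenotype or has at least one consistent homozygous assignment, so the count is 4.

4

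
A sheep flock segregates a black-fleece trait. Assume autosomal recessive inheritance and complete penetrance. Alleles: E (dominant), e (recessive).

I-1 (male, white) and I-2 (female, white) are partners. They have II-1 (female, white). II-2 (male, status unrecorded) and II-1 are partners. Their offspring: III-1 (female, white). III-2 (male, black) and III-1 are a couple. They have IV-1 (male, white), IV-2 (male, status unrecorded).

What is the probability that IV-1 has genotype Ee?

1

IV-1 is white so carries E and received e from III-2 (ee), so IV-1 is Ee, giving P(Ee) = 1.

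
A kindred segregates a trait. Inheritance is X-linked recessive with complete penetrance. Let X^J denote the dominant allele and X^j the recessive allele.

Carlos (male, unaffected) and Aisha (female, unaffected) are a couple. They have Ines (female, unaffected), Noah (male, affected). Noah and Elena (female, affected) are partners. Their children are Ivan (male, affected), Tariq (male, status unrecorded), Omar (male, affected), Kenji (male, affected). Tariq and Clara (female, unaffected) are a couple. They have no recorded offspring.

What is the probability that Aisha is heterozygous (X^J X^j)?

1

Aisha is unaffected so carries J and passed j to Noah (X^j Y), so Aisha is X^J X^j, giving P(X^J X^j) = 1.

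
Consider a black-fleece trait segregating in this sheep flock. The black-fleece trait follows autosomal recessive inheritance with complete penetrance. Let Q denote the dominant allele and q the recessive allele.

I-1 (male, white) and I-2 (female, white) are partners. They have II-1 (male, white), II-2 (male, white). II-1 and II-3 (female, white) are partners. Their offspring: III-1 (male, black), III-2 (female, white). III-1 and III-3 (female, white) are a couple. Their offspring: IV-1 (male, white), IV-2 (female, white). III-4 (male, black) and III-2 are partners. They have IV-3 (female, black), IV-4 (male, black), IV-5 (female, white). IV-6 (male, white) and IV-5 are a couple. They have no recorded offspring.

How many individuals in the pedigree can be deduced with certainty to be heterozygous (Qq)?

Obligate heterozygotes: II-1 is white so carries Q and passed q to III-1 (qq), so II-1 is Qq; II-3 is white so carries Q and passed q to III-1 (qq), so II-3 is Qq; III-2 is white so carries Q and passed q to IV-3 (qq), so III-2 is Qq; IV-1 is white so carries Q and received q from III-1 (qq), so IV-1 is Qq; IV-2 is white so carries Q and received q from III-1 (qq), so IV-2 is Qq; IV-5 is white so carries Q and received q from III-4 (qq), so IV-5 is Qq.
Every other individual is either homozygous by phenotype or has at least one consistent homozygous assignment, so the count is 6.

6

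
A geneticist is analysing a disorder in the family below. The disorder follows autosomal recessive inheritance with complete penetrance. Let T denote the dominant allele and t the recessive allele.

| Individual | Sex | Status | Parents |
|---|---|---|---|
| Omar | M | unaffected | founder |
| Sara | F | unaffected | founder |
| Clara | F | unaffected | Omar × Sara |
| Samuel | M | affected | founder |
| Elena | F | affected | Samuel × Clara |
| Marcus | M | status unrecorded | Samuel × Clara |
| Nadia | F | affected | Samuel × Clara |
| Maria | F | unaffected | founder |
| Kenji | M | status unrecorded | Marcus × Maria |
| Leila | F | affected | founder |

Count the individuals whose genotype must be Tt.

Obligate heterozygotes: Clara is unaffected so carries T and passed t to Elena (tt), so Clara is Tt.
Every other individual is either homozygous by phenotype or has at least one consistent homozygous assignment, so the count is 1.

1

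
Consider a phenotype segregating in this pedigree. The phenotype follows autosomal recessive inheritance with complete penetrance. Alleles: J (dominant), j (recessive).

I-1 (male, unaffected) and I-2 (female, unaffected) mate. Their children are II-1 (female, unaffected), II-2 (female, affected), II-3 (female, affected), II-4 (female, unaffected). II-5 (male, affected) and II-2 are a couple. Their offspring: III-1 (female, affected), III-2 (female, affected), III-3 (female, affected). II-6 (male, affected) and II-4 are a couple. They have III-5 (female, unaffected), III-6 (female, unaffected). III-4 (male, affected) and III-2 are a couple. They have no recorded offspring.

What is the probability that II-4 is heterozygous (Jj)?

I-1 is unaffected so carries J and passed j to II-2 (jj), so I-1 is Jj.
I-2 is unaffected so carries J and passed j to II-2 (jj), so I-2 is Jj.
Their cross gives offspring ratios 1/4 JJ : 1/2 Jj : 1/4 jj. Conditioning on II-4 being unaffected, P(Jj) = 1/2 / 3/4 = 2/3 before taking II-4's own offspring into account.
II-6 is affected, so II-6 is jj.
Now use II-4's offspring. Probability of each recorded status — unaffected daughter III-5: 1/2 if II-4 is Jj, 1 if JJ; unaffected daughter III-6: 1/2 if II-4 is Jj, 1 if JJ.
Bayes: P(Jj) = 2/3·1/4 / (2/3·1/4 + 1/3·1) = 1/3.

1/3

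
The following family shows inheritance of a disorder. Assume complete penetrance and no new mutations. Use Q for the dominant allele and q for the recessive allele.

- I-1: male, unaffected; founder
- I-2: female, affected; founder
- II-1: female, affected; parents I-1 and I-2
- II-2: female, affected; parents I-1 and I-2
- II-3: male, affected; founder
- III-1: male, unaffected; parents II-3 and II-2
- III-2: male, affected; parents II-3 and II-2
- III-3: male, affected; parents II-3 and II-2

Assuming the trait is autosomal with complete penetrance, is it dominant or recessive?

dominant

II-3 and II-2 are both affected yet have an unaffected child III-1. Under a recessive model two affected parents are homozygous and every child would be affected, so the trait cannot be recessive.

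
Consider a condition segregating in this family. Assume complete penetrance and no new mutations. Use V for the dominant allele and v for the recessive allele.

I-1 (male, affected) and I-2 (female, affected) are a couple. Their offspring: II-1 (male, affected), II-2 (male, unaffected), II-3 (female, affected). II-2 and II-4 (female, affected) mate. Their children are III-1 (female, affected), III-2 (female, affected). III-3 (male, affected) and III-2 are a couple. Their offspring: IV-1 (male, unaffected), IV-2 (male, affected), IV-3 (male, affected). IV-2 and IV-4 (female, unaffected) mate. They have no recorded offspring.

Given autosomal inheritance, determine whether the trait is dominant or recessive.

I-1 and I-2 are both affected yet have an unaffected child II-2. Under a recessive model two affected parents are homozygous and every child would be affected, so the trait cannot be recessive.

dominant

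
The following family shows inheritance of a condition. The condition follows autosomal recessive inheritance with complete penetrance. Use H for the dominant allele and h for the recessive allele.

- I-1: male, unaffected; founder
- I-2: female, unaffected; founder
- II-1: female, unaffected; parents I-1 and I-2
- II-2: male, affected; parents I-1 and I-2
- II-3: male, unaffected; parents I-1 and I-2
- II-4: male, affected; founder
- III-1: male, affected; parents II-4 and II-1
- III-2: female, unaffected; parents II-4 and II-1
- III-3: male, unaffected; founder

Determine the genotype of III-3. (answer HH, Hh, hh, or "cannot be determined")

III-3's phenotype allows HH or Hh, and no parent or child forces a single allele at both positions; consistent genotype assignments exist with III-3 as HH or Hh.

cannot be determined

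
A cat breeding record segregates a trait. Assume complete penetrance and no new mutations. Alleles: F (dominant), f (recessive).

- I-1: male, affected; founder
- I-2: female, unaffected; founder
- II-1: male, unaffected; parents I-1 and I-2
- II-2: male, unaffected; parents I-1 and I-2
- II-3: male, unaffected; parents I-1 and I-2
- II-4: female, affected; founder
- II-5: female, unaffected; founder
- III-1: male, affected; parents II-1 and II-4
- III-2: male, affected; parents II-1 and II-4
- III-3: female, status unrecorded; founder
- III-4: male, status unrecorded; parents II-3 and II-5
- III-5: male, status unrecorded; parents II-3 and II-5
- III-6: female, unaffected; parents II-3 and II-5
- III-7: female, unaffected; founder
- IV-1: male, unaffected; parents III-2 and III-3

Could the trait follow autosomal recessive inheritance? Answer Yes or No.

Yes

A consistent assignment under autosomal recessive exists: I-1 ff, I-2 FF, II-1 Ff, II-2 Ff, II-3 Ff, II-4 ff, II-5 FF, III-1 ff, III-2 ff, III-3 FF, III-4 FF, III-5 FF, III-6 FF, III-7 FF, IV-1 Ff.
In this assignment every recorded phenotype matches its genotype and every non-founder's genotype is obtainable from its parents' genotypes, so the pedigree is consistent.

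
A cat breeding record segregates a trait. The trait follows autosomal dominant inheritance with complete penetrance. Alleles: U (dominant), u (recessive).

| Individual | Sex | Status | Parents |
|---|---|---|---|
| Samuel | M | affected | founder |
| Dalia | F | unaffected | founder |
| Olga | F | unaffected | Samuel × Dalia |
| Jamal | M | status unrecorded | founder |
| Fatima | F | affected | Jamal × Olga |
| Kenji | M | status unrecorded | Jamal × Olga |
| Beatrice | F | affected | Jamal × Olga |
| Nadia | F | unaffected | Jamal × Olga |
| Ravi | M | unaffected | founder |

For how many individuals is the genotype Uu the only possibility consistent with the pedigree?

Obligate heterozygotes: Samuel is affected so carries U and passed u to Olga (uu), so Samuel is Uu; Jamal passed U to Fatima (Uu, whose u came from Olga) and passed u to Nadia (uu), so Jamal is Uu; Fatima is affected so carries U and received u from Olga (uu), so Fatima is Uu; Beatrice is affected so carries U and received u from Olga (uu), so Beatrice is Uu.
Every other individual is either homozygous by phenotype or has at least one consistent homozygous assignment, so the count is 4.

4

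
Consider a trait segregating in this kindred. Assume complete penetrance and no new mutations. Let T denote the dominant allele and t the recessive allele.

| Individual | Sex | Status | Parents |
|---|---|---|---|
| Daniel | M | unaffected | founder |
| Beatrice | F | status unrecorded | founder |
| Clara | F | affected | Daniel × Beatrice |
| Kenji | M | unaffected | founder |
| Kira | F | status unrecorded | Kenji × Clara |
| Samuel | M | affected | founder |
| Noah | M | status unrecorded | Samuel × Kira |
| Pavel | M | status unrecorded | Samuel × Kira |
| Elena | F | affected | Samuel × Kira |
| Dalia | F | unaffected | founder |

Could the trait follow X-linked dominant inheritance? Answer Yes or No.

A consistent assignment under X-linked dominant exists: Daniel X^t Y, Beatrice X^T X^T, Clara X^T X^t, Kenji X^t Y, Kira X^T X^t, Samuel X^T Y, Noah X^T Y, Pavel X^T Y, Elena X^T X^T, Dalia X^t X^t.
In this assignment every recorded phenotype matches its genotype and every non-founder's genotype is obtainable from its parents' genotypes, so the pedigree is consistent.

Yes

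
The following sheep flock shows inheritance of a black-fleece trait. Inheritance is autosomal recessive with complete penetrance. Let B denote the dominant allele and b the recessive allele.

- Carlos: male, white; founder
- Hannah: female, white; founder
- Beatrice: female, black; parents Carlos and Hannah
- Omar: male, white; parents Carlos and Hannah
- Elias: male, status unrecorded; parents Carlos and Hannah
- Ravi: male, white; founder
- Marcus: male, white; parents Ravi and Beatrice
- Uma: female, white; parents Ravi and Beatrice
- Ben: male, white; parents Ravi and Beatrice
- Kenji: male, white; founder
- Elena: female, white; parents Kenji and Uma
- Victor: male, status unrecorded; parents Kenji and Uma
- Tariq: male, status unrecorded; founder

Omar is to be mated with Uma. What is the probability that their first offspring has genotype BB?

Carlos is white so carries B and passed b to Beatrice (bb), so Carlos is Bb.
Hannah is white so carries B and passed b to Beatrice (bb), so Hannah is Bb.
Omar is a white offspring of Carlos (Bb) × Hannah (Bb), whose cross gives 1/4 BB : 1/2 Bb : 1/4 bb; conditioning on being white, Omar is BB with probability 1/3, Bb with probability 2/3.
Uma is white so carries B and received b from Beatrice (bb), so Uma is Bb.
Summing over parental genotype combinations, P(offspring has genotype BB) = 1/3·1/2 + 2/3·1/4 = 1/3.

1/3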